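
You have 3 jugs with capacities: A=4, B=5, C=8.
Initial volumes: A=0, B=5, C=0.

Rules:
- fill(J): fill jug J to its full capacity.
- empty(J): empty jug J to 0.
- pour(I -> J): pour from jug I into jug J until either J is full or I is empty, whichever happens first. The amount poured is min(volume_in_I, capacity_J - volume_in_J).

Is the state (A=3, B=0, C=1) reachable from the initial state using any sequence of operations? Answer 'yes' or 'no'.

Answer: yes

Derivation:
BFS from (A=0, B=5, C=0):
  1. fill(A) -> (A=4 B=5 C=0)
  2. pour(B -> C) -> (A=4 B=0 C=5)
  3. pour(A -> B) -> (A=0 B=4 C=5)
  4. pour(C -> A) -> (A=4 B=4 C=1)
  5. pour(A -> B) -> (A=3 B=5 C=1)
  6. empty(B) -> (A=3 B=0 C=1)
Target reached → yes.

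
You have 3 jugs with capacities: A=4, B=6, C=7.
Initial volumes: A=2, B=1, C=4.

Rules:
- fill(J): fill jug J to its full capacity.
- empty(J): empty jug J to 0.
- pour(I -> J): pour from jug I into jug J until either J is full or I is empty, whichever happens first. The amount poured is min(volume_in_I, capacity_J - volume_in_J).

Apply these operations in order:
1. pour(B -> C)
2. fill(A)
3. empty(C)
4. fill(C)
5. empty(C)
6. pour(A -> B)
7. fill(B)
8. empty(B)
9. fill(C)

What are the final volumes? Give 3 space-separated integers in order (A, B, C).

Step 1: pour(B -> C) -> (A=2 B=0 C=5)
Step 2: fill(A) -> (A=4 B=0 C=5)
Step 3: empty(C) -> (A=4 B=0 C=0)
Step 4: fill(C) -> (A=4 B=0 C=7)
Step 5: empty(C) -> (A=4 B=0 C=0)
Step 6: pour(A -> B) -> (A=0 B=4 C=0)
Step 7: fill(B) -> (A=0 B=6 C=0)
Step 8: empty(B) -> (A=0 B=0 C=0)
Step 9: fill(C) -> (A=0 B=0 C=7)

Answer: 0 0 7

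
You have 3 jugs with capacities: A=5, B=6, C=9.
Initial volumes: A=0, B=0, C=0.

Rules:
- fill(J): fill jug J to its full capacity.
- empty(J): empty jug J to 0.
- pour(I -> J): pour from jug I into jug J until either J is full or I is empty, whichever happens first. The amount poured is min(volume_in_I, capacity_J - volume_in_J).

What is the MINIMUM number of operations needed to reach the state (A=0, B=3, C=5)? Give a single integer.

BFS from (A=0, B=0, C=0). One shortest path:
  1. fill(A) -> (A=5 B=0 C=0)
  2. fill(C) -> (A=5 B=0 C=9)
  3. pour(C -> B) -> (A=5 B=6 C=3)
  4. empty(B) -> (A=5 B=0 C=3)
  5. pour(C -> B) -> (A=5 B=3 C=0)
  6. pour(A -> C) -> (A=0 B=3 C=5)
Reached target in 6 moves.

Answer: 6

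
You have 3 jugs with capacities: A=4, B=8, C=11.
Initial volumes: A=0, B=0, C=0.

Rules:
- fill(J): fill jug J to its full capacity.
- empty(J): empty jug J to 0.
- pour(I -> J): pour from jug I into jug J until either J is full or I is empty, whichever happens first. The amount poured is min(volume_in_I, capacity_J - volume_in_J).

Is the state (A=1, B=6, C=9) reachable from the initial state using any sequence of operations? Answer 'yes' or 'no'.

Answer: no

Derivation:
BFS explored all 330 reachable states.
Reachable set includes: (0,0,0), (0,0,1), (0,0,2), (0,0,3), (0,0,4), (0,0,5), (0,0,6), (0,0,7), (0,0,8), (0,0,9), (0,0,10), (0,0,11) ...
Target (A=1, B=6, C=9) not in reachable set → no.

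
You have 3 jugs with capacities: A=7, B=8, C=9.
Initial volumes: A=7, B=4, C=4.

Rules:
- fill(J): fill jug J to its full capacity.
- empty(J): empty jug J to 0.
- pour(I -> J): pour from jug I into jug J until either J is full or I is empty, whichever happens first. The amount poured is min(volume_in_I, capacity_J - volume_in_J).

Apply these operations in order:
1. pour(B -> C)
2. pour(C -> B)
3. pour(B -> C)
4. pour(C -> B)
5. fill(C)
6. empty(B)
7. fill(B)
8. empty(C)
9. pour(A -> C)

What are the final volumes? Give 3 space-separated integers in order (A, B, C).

Answer: 0 8 7

Derivation:
Step 1: pour(B -> C) -> (A=7 B=0 C=8)
Step 2: pour(C -> B) -> (A=7 B=8 C=0)
Step 3: pour(B -> C) -> (A=7 B=0 C=8)
Step 4: pour(C -> B) -> (A=7 B=8 C=0)
Step 5: fill(C) -> (A=7 B=8 C=9)
Step 6: empty(B) -> (A=7 B=0 C=9)
Step 7: fill(B) -> (A=7 B=8 C=9)
Step 8: empty(C) -> (A=7 B=8 C=0)
Step 9: pour(A -> C) -> (A=0 B=8 C=7)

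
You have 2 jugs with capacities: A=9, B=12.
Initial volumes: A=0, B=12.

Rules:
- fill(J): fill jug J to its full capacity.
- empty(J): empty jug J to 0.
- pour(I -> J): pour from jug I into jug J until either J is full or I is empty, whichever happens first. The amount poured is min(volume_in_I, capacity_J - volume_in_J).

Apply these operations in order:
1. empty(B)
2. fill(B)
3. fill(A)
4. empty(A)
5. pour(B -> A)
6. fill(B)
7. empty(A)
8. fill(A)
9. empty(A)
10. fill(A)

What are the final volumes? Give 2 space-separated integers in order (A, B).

Step 1: empty(B) -> (A=0 B=0)
Step 2: fill(B) -> (A=0 B=12)
Step 3: fill(A) -> (A=9 B=12)
Step 4: empty(A) -> (A=0 B=12)
Step 5: pour(B -> A) -> (A=9 B=3)
Step 6: fill(B) -> (A=9 B=12)
Step 7: empty(A) -> (A=0 B=12)
Step 8: fill(A) -> (A=9 B=12)
Step 9: empty(A) -> (A=0 B=12)
Step 10: fill(A) -> (A=9 B=12)

Answer: 9 12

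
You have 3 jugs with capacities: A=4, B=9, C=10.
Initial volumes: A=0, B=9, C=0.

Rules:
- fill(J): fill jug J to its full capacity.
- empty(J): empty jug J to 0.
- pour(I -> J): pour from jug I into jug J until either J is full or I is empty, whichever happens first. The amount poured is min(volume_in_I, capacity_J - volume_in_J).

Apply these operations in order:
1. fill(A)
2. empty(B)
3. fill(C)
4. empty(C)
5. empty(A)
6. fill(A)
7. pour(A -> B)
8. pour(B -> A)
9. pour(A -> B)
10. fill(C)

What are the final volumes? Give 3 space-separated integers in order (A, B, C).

Answer: 0 4 10

Derivation:
Step 1: fill(A) -> (A=4 B=9 C=0)
Step 2: empty(B) -> (A=4 B=0 C=0)
Step 3: fill(C) -> (A=4 B=0 C=10)
Step 4: empty(C) -> (A=4 B=0 C=0)
Step 5: empty(A) -> (A=0 B=0 C=0)
Step 6: fill(A) -> (A=4 B=0 C=0)
Step 7: pour(A -> B) -> (A=0 B=4 C=0)
Step 8: pour(B -> A) -> (A=4 B=0 C=0)
Step 9: pour(A -> B) -> (A=0 B=4 C=0)
Step 10: fill(C) -> (A=0 B=4 C=10)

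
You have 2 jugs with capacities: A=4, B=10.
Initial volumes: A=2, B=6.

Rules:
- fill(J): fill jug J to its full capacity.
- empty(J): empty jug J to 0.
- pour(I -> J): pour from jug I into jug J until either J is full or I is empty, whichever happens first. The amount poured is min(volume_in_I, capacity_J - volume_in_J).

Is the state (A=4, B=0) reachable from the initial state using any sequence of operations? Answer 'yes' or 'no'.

BFS from (A=2, B=6):
  1. fill(A) -> (A=4 B=6)
  2. empty(B) -> (A=4 B=0)
Target reached → yes.

Answer: yes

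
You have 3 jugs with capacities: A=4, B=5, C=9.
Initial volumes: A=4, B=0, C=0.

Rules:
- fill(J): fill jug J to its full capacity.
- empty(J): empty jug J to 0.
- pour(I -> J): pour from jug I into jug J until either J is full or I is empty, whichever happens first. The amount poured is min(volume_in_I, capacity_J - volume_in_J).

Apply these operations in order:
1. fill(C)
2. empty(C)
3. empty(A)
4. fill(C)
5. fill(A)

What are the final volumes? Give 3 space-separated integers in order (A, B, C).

Step 1: fill(C) -> (A=4 B=0 C=9)
Step 2: empty(C) -> (A=4 B=0 C=0)
Step 3: empty(A) -> (A=0 B=0 C=0)
Step 4: fill(C) -> (A=0 B=0 C=9)
Step 5: fill(A) -> (A=4 B=0 C=9)

Answer: 4 0 9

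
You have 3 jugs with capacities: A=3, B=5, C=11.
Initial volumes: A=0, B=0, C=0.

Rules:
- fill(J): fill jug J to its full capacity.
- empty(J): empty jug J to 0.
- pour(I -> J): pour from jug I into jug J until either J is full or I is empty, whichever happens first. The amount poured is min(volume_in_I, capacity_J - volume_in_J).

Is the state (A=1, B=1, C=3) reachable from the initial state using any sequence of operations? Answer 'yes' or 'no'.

Answer: no

Derivation:
BFS explored all 208 reachable states.
Reachable set includes: (0,0,0), (0,0,1), (0,0,2), (0,0,3), (0,0,4), (0,0,5), (0,0,6), (0,0,7), (0,0,8), (0,0,9), (0,0,10), (0,0,11) ...
Target (A=1, B=1, C=3) not in reachable set → no.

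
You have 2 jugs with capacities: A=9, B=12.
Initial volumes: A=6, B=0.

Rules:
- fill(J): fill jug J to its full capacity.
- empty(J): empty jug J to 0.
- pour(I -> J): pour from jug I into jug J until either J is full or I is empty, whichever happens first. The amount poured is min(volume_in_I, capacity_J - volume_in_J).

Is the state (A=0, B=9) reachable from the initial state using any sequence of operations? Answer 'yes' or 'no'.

Answer: yes

Derivation:
BFS from (A=6, B=0):
  1. fill(A) -> (A=9 B=0)
  2. pour(A -> B) -> (A=0 B=9)
Target reached → yes.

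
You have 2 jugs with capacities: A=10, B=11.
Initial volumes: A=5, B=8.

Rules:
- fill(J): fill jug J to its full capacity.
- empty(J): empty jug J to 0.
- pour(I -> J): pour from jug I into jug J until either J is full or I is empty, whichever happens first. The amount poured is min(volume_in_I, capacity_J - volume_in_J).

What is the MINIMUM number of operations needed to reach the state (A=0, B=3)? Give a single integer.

BFS from (A=5, B=8). One shortest path:
  1. pour(B -> A) -> (A=10 B=3)
  2. empty(A) -> (A=0 B=3)
Reached target in 2 moves.

Answer: 2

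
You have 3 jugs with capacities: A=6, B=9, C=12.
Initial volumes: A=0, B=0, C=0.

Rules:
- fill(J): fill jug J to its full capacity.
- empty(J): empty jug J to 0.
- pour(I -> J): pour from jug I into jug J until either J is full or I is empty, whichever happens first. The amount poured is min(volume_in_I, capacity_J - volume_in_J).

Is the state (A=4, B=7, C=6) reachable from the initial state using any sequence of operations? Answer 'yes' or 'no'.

Answer: no

Derivation:
BFS explored all 54 reachable states.
Reachable set includes: (0,0,0), (0,0,3), (0,0,6), (0,0,9), (0,0,12), (0,3,0), (0,3,3), (0,3,6), (0,3,9), (0,3,12), (0,6,0), (0,6,3) ...
Target (A=4, B=7, C=6) not in reachable set → no.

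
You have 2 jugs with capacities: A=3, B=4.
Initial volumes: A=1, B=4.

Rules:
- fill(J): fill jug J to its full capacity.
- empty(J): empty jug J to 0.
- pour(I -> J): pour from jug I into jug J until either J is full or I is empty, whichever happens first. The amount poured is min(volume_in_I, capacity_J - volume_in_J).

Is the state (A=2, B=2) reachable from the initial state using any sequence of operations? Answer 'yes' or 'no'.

Answer: no

Derivation:
BFS explored all 14 reachable states.
Reachable set includes: (0,0), (0,1), (0,2), (0,3), (0,4), (1,0), (1,4), (2,0), (2,4), (3,0), (3,1), (3,2) ...
Target (A=2, B=2) not in reachable set → no.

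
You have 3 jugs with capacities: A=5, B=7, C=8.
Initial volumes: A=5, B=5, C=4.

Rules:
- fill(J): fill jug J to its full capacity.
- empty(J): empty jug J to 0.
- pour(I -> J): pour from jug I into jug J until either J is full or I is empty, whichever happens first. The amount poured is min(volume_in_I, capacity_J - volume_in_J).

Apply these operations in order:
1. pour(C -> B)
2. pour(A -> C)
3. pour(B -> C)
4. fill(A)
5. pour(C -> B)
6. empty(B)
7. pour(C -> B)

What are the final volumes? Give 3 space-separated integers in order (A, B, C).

Step 1: pour(C -> B) -> (A=5 B=7 C=2)
Step 2: pour(A -> C) -> (A=0 B=7 C=7)
Step 3: pour(B -> C) -> (A=0 B=6 C=8)
Step 4: fill(A) -> (A=5 B=6 C=8)
Step 5: pour(C -> B) -> (A=5 B=7 C=7)
Step 6: empty(B) -> (A=5 B=0 C=7)
Step 7: pour(C -> B) -> (A=5 B=7 C=0)

Answer: 5 7 0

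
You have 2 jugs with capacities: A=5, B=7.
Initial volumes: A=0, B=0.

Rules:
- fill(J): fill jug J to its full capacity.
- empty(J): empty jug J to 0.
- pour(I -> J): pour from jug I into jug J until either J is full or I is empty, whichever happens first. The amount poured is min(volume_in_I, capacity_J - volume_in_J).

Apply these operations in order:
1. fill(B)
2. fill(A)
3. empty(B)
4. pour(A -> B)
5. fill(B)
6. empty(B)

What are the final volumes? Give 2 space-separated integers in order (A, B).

Answer: 0 0

Derivation:
Step 1: fill(B) -> (A=0 B=7)
Step 2: fill(A) -> (A=5 B=7)
Step 3: empty(B) -> (A=5 B=0)
Step 4: pour(A -> B) -> (A=0 B=5)
Step 5: fill(B) -> (A=0 B=7)
Step 6: empty(B) -> (A=0 B=0)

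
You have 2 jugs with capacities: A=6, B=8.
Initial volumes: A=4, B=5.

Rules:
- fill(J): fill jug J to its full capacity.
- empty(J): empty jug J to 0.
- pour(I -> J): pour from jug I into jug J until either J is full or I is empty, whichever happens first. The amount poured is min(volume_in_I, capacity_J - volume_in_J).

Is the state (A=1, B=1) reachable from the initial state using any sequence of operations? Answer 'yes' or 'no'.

BFS explored all 29 reachable states.
Reachable set includes: (0,0), (0,1), (0,2), (0,3), (0,4), (0,5), (0,6), (0,7), (0,8), (1,0), (1,8), (2,0) ...
Target (A=1, B=1) not in reachable set → no.

Answer: no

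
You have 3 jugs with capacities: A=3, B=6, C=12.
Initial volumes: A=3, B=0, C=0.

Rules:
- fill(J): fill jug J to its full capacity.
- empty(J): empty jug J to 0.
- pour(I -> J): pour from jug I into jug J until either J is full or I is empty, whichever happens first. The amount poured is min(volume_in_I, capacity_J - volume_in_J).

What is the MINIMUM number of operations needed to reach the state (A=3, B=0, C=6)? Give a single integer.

Answer: 2

Derivation:
BFS from (A=3, B=0, C=0). One shortest path:
  1. fill(B) -> (A=3 B=6 C=0)
  2. pour(B -> C) -> (A=3 B=0 C=6)
Reached target in 2 moves.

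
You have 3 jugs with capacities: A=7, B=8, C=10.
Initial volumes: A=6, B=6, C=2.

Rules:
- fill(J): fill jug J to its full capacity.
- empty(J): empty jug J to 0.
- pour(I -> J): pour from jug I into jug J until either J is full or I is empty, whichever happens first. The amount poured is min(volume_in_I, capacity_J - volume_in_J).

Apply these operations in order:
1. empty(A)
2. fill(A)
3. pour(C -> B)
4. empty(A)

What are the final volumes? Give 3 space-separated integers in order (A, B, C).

Answer: 0 8 0

Derivation:
Step 1: empty(A) -> (A=0 B=6 C=2)
Step 2: fill(A) -> (A=7 B=6 C=2)
Step 3: pour(C -> B) -> (A=7 B=8 C=0)
Step 4: empty(A) -> (A=0 B=8 C=0)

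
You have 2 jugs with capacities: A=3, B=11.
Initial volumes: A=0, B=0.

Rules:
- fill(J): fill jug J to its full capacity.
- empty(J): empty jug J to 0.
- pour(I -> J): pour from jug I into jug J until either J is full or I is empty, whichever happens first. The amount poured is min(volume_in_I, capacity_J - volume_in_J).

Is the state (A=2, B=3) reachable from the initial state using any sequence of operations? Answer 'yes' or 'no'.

Answer: no

Derivation:
BFS explored all 28 reachable states.
Reachable set includes: (0,0), (0,1), (0,2), (0,3), (0,4), (0,5), (0,6), (0,7), (0,8), (0,9), (0,10), (0,11) ...
Target (A=2, B=3) not in reachable set → no.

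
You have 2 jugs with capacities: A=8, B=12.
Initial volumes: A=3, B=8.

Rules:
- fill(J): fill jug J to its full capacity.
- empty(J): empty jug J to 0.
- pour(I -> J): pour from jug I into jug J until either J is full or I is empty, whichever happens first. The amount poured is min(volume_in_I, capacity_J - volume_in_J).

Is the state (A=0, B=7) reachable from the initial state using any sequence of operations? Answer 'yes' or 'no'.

Answer: yes

Derivation:
BFS from (A=3, B=8):
  1. fill(B) -> (A=3 B=12)
  2. pour(B -> A) -> (A=8 B=7)
  3. empty(A) -> (A=0 B=7)
Target reached → yes.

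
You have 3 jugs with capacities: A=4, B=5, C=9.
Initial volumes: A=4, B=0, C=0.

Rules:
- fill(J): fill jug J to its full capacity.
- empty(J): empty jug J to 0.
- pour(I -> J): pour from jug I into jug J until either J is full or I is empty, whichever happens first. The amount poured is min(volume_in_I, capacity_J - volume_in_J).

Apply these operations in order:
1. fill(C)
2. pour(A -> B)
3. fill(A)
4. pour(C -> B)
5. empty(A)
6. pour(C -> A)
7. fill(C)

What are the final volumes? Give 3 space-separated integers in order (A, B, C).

Step 1: fill(C) -> (A=4 B=0 C=9)
Step 2: pour(A -> B) -> (A=0 B=4 C=9)
Step 3: fill(A) -> (A=4 B=4 C=9)
Step 4: pour(C -> B) -> (A=4 B=5 C=8)
Step 5: empty(A) -> (A=0 B=5 C=8)
Step 6: pour(C -> A) -> (A=4 B=5 C=4)
Step 7: fill(C) -> (A=4 B=5 C=9)

Answer: 4 5 9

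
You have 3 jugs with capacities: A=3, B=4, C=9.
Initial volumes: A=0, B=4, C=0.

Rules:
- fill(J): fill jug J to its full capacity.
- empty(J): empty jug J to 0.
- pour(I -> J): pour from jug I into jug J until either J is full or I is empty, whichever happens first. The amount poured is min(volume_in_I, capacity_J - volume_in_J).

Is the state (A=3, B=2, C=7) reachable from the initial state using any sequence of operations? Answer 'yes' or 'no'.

BFS from (A=0, B=4, C=0):
  1. pour(B -> A) -> (A=3 B=1 C=0)
  2. pour(A -> C) -> (A=0 B=1 C=3)
  3. pour(B -> A) -> (A=1 B=0 C=3)
  4. fill(B) -> (A=1 B=4 C=3)
  5. pour(B -> C) -> (A=1 B=0 C=7)
  6. fill(B) -> (A=1 B=4 C=7)
  7. pour(B -> A) -> (A=3 B=2 C=7)
Target reached → yes.

Answer: yes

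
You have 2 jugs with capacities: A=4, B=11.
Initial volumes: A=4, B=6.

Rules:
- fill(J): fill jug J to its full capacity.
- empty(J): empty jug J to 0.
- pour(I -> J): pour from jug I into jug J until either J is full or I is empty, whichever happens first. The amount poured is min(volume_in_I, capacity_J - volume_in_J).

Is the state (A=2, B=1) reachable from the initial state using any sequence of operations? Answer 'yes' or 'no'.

Answer: no

Derivation:
BFS explored all 30 reachable states.
Reachable set includes: (0,0), (0,1), (0,2), (0,3), (0,4), (0,5), (0,6), (0,7), (0,8), (0,9), (0,10), (0,11) ...
Target (A=2, B=1) not in reachable set → no.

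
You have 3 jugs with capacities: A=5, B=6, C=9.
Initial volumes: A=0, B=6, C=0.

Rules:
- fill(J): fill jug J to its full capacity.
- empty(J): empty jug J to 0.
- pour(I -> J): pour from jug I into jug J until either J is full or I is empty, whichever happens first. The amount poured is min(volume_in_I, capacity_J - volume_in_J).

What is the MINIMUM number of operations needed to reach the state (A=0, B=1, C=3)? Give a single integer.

Answer: 5

Derivation:
BFS from (A=0, B=6, C=0). One shortest path:
  1. empty(B) -> (A=0 B=0 C=0)
  2. fill(C) -> (A=0 B=0 C=9)
  3. pour(C -> B) -> (A=0 B=6 C=3)
  4. pour(B -> A) -> (A=5 B=1 C=3)
  5. empty(A) -> (A=0 B=1 C=3)
Reached target in 5 moves.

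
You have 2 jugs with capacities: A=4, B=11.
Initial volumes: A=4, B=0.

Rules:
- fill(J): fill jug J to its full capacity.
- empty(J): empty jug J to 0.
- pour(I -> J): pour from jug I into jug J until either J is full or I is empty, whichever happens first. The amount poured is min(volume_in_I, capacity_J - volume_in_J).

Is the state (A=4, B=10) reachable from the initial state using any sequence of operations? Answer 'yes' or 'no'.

BFS from (A=4, B=0):
  1. empty(A) -> (A=0 B=0)
  2. fill(B) -> (A=0 B=11)
  3. pour(B -> A) -> (A=4 B=7)
  4. empty(A) -> (A=0 B=7)
  5. pour(B -> A) -> (A=4 B=3)
  6. empty(A) -> (A=0 B=3)
  7. pour(B -> A) -> (A=3 B=0)
  8. fill(B) -> (A=3 B=11)
  9. pour(B -> A) -> (A=4 B=10)
Target reached → yes.

Answer: yes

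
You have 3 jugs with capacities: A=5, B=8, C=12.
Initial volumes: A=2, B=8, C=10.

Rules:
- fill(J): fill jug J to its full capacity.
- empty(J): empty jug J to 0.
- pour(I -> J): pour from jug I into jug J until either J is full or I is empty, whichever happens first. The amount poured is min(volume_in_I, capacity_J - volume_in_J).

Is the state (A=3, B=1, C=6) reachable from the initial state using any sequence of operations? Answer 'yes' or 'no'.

Answer: no

Derivation:
BFS explored all 394 reachable states.
Reachable set includes: (0,0,0), (0,0,1), (0,0,2), (0,0,3), (0,0,4), (0,0,5), (0,0,6), (0,0,7), (0,0,8), (0,0,9), (0,0,10), (0,0,11) ...
Target (A=3, B=1, C=6) not in reachable set → no.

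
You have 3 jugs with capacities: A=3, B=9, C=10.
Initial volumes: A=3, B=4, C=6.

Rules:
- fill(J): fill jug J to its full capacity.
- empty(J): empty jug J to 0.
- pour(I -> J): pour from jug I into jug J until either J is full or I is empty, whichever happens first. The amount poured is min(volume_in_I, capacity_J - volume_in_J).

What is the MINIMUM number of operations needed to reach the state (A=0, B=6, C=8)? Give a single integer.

Answer: 5

Derivation:
BFS from (A=3, B=4, C=6). One shortest path:
  1. empty(A) -> (A=0 B=4 C=6)
  2. fill(C) -> (A=0 B=4 C=10)
  3. pour(C -> B) -> (A=0 B=9 C=5)
  4. pour(B -> A) -> (A=3 B=6 C=5)
  5. pour(A -> C) -> (A=0 B=6 C=8)
Reached target in 5 moves.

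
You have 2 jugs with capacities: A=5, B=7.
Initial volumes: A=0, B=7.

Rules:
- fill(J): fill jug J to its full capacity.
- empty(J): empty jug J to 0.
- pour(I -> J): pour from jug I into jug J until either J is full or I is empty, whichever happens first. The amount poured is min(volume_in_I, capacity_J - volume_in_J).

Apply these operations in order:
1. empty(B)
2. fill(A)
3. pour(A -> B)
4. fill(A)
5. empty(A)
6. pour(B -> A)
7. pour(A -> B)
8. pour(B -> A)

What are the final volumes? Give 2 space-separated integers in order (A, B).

Answer: 5 0

Derivation:
Step 1: empty(B) -> (A=0 B=0)
Step 2: fill(A) -> (A=5 B=0)
Step 3: pour(A -> B) -> (A=0 B=5)
Step 4: fill(A) -> (A=5 B=5)
Step 5: empty(A) -> (A=0 B=5)
Step 6: pour(B -> A) -> (A=5 B=0)
Step 7: pour(A -> B) -> (A=0 B=5)
Step 8: pour(B -> A) -> (A=5 B=0)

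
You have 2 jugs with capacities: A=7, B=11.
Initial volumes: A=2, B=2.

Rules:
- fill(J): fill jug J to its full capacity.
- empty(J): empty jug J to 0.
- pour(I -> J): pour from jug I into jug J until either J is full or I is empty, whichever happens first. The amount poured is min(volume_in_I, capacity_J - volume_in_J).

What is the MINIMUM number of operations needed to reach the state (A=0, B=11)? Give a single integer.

Answer: 2

Derivation:
BFS from (A=2, B=2). One shortest path:
  1. empty(A) -> (A=0 B=2)
  2. fill(B) -> (A=0 B=11)
Reached target in 2 moves.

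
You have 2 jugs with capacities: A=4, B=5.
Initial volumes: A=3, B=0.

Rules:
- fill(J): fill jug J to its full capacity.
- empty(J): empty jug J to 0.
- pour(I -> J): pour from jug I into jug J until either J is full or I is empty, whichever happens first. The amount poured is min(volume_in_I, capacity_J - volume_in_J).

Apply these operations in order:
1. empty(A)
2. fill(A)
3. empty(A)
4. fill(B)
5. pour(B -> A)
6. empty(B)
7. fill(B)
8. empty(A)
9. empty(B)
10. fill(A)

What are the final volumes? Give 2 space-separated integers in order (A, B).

Step 1: empty(A) -> (A=0 B=0)
Step 2: fill(A) -> (A=4 B=0)
Step 3: empty(A) -> (A=0 B=0)
Step 4: fill(B) -> (A=0 B=5)
Step 5: pour(B -> A) -> (A=4 B=1)
Step 6: empty(B) -> (A=4 B=0)
Step 7: fill(B) -> (A=4 B=5)
Step 8: empty(A) -> (A=0 B=5)
Step 9: empty(B) -> (A=0 B=0)
Step 10: fill(A) -> (A=4 B=0)

Answer: 4 0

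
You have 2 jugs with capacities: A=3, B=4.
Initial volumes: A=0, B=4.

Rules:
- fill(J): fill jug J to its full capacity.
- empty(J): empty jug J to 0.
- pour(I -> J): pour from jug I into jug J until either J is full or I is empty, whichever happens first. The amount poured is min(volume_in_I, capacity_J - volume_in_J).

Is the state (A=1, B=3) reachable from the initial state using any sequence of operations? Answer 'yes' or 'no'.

Answer: no

Derivation:
BFS explored all 14 reachable states.
Reachable set includes: (0,0), (0,1), (0,2), (0,3), (0,4), (1,0), (1,4), (2,0), (2,4), (3,0), (3,1), (3,2) ...
Target (A=1, B=3) not in reachable set → no.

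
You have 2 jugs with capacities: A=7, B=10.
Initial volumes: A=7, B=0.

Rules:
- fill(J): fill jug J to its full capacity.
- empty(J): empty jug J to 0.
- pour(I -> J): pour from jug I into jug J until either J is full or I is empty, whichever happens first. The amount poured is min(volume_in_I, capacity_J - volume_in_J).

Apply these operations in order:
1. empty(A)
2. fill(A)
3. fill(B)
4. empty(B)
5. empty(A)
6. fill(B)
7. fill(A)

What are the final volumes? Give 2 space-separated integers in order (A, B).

Step 1: empty(A) -> (A=0 B=0)
Step 2: fill(A) -> (A=7 B=0)
Step 3: fill(B) -> (A=7 B=10)
Step 4: empty(B) -> (A=7 B=0)
Step 5: empty(A) -> (A=0 B=0)
Step 6: fill(B) -> (A=0 B=10)
Step 7: fill(A) -> (A=7 B=10)

Answer: 7 10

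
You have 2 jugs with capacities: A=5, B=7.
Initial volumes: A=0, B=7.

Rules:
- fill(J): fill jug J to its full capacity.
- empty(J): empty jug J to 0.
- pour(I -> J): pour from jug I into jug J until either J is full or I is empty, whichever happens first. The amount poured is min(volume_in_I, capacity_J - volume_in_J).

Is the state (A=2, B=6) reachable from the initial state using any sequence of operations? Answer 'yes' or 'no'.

BFS explored all 24 reachable states.
Reachable set includes: (0,0), (0,1), (0,2), (0,3), (0,4), (0,5), (0,6), (0,7), (1,0), (1,7), (2,0), (2,7) ...
Target (A=2, B=6) not in reachable set → no.

Answer: no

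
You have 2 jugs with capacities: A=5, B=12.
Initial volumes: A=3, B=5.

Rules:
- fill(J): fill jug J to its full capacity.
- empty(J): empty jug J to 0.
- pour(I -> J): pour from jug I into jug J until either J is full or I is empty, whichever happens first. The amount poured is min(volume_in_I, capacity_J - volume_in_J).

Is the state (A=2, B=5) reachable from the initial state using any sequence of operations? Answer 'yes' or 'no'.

Answer: no

Derivation:
BFS explored all 35 reachable states.
Reachable set includes: (0,0), (0,1), (0,2), (0,3), (0,4), (0,5), (0,6), (0,7), (0,8), (0,9), (0,10), (0,11) ...
Target (A=2, B=5) not in reachable set → no.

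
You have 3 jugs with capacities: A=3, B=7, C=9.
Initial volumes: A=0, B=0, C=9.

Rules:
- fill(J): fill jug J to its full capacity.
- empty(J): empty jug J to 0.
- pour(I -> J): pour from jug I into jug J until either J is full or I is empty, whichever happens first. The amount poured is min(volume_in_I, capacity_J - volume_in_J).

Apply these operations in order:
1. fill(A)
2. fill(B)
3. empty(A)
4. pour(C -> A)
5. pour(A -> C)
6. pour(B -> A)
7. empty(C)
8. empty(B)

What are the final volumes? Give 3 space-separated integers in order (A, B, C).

Step 1: fill(A) -> (A=3 B=0 C=9)
Step 2: fill(B) -> (A=3 B=7 C=9)
Step 3: empty(A) -> (A=0 B=7 C=9)
Step 4: pour(C -> A) -> (A=3 B=7 C=6)
Step 5: pour(A -> C) -> (A=0 B=7 C=9)
Step 6: pour(B -> A) -> (A=3 B=4 C=9)
Step 7: empty(C) -> (A=3 B=4 C=0)
Step 8: empty(B) -> (A=3 B=0 C=0)

Answer: 3 0 0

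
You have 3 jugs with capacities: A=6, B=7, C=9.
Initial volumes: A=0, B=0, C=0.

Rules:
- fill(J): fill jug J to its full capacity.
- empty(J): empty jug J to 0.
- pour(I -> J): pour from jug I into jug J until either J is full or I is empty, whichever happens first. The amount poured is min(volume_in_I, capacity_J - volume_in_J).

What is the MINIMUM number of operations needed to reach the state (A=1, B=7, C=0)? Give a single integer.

BFS from (A=0, B=0, C=0). One shortest path:
  1. fill(B) -> (A=0 B=7 C=0)
  2. pour(B -> A) -> (A=6 B=1 C=0)
  3. empty(A) -> (A=0 B=1 C=0)
  4. pour(B -> A) -> (A=1 B=0 C=0)
  5. fill(B) -> (A=1 B=7 C=0)
Reached target in 5 moves.

Answer: 5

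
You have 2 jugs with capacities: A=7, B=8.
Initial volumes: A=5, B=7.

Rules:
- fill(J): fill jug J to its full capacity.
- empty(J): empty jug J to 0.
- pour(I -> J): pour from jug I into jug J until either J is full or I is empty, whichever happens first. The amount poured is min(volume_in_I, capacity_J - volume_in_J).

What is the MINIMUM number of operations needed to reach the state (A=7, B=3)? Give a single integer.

BFS from (A=5, B=7). One shortest path:
  1. pour(A -> B) -> (A=4 B=8)
  2. empty(B) -> (A=4 B=0)
  3. pour(A -> B) -> (A=0 B=4)
  4. fill(A) -> (A=7 B=4)
  5. pour(A -> B) -> (A=3 B=8)
  6. empty(B) -> (A=3 B=0)
  7. pour(A -> B) -> (A=0 B=3)
  8. fill(A) -> (A=7 B=3)
Reached target in 8 moves.

Answer: 8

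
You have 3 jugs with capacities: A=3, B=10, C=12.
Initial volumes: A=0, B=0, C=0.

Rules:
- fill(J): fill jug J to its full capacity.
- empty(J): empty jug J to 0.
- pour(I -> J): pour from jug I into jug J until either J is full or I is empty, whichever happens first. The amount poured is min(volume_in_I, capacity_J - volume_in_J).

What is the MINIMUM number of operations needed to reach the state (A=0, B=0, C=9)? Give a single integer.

BFS from (A=0, B=0, C=0). One shortest path:
  1. fill(C) -> (A=0 B=0 C=12)
  2. pour(C -> A) -> (A=3 B=0 C=9)
  3. empty(A) -> (A=0 B=0 C=9)
Reached target in 3 moves.

Answer: 3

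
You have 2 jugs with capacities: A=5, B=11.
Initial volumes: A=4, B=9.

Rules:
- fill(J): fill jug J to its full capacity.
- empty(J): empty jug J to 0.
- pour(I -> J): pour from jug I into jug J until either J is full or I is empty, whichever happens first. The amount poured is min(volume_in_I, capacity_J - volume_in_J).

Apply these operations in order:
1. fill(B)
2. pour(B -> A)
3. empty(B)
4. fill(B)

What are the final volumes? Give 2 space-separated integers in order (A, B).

Answer: 5 11

Derivation:
Step 1: fill(B) -> (A=4 B=11)
Step 2: pour(B -> A) -> (A=5 B=10)
Step 3: empty(B) -> (A=5 B=0)
Step 4: fill(B) -> (A=5 B=11)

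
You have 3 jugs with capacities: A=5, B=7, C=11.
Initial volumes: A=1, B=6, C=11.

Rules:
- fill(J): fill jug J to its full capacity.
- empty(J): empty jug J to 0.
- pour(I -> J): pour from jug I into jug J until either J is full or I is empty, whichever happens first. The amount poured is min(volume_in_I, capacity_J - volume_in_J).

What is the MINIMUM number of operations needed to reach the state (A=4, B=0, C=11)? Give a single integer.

Answer: 3

Derivation:
BFS from (A=1, B=6, C=11). One shortest path:
  1. fill(A) -> (A=5 B=6 C=11)
  2. pour(A -> B) -> (A=4 B=7 C=11)
  3. empty(B) -> (A=4 B=0 C=11)
Reached target in 3 moves.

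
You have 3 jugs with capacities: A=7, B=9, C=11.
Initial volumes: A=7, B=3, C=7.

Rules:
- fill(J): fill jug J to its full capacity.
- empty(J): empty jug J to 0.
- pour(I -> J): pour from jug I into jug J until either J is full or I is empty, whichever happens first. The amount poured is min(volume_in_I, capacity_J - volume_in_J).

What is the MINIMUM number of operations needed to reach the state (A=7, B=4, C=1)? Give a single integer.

Answer: 7

Derivation:
BFS from (A=7, B=3, C=7). One shortest path:
  1. empty(A) -> (A=0 B=3 C=7)
  2. pour(C -> B) -> (A=0 B=9 C=1)
  3. pour(B -> A) -> (A=7 B=2 C=1)
  4. empty(A) -> (A=0 B=2 C=1)
  5. pour(B -> A) -> (A=2 B=0 C=1)
  6. fill(B) -> (A=2 B=9 C=1)
  7. pour(B -> A) -> (A=7 B=4 C=1)
Reached target in 7 moves.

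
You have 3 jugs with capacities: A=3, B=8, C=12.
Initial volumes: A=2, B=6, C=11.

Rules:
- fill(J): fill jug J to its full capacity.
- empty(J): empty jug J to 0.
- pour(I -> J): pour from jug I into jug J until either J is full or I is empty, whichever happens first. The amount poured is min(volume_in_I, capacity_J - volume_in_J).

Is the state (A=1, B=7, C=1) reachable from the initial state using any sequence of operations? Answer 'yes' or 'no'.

Answer: no

Derivation:
BFS explored all 315 reachable states.
Reachable set includes: (0,0,0), (0,0,1), (0,0,2), (0,0,3), (0,0,4), (0,0,5), (0,0,6), (0,0,7), (0,0,8), (0,0,9), (0,0,10), (0,0,11) ...
Target (A=1, B=7, C=1) not in reachable set → no.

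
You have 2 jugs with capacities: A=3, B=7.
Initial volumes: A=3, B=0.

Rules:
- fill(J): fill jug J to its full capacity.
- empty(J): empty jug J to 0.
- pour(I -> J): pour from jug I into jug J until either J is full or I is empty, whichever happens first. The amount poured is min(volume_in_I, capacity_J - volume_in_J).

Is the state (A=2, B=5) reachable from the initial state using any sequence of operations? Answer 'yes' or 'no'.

BFS explored all 20 reachable states.
Reachable set includes: (0,0), (0,1), (0,2), (0,3), (0,4), (0,5), (0,6), (0,7), (1,0), (1,7), (2,0), (2,7) ...
Target (A=2, B=5) not in reachable set → no.

Answer: no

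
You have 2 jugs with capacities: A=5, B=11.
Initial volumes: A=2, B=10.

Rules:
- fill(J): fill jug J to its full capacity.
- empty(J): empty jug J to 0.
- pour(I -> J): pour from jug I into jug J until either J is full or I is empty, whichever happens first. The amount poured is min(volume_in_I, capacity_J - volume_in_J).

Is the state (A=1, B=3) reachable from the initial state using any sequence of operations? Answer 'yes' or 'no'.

Answer: no

Derivation:
BFS explored all 33 reachable states.
Reachable set includes: (0,0), (0,1), (0,2), (0,3), (0,4), (0,5), (0,6), (0,7), (0,8), (0,9), (0,10), (0,11) ...
Target (A=1, B=3) not in reachable set → no.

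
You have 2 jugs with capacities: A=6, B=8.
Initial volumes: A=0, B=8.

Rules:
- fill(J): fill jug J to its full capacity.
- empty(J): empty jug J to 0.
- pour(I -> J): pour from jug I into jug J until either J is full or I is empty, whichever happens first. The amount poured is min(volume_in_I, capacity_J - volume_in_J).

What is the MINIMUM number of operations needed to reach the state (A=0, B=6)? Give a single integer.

BFS from (A=0, B=8). One shortest path:
  1. fill(A) -> (A=6 B=8)
  2. empty(B) -> (A=6 B=0)
  3. pour(A -> B) -> (A=0 B=6)
Reached target in 3 moves.

Answer: 3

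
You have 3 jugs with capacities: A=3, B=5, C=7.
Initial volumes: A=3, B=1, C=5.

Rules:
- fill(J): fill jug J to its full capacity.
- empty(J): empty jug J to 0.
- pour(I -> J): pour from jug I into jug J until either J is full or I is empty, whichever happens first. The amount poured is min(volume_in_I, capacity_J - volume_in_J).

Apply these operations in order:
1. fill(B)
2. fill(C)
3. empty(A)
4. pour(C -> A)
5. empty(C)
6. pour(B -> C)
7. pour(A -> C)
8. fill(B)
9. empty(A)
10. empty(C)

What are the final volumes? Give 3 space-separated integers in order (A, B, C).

Answer: 0 5 0

Derivation:
Step 1: fill(B) -> (A=3 B=5 C=5)
Step 2: fill(C) -> (A=3 B=5 C=7)
Step 3: empty(A) -> (A=0 B=5 C=7)
Step 4: pour(C -> A) -> (A=3 B=5 C=4)
Step 5: empty(C) -> (A=3 B=5 C=0)
Step 6: pour(B -> C) -> (A=3 B=0 C=5)
Step 7: pour(A -> C) -> (A=1 B=0 C=7)
Step 8: fill(B) -> (A=1 B=5 C=7)
Step 9: empty(A) -> (A=0 B=5 C=7)
Step 10: empty(C) -> (A=0 B=5 C=0)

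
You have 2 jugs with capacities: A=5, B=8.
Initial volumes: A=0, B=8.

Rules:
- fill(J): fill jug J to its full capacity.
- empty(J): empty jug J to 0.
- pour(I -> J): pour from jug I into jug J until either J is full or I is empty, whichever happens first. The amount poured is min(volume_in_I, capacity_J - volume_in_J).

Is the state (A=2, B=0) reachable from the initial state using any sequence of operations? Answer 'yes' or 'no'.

Answer: yes

Derivation:
BFS from (A=0, B=8):
  1. fill(A) -> (A=5 B=8)
  2. empty(B) -> (A=5 B=0)
  3. pour(A -> B) -> (A=0 B=5)
  4. fill(A) -> (A=5 B=5)
  5. pour(A -> B) -> (A=2 B=8)
  6. empty(B) -> (A=2 B=0)
Target reached → yes.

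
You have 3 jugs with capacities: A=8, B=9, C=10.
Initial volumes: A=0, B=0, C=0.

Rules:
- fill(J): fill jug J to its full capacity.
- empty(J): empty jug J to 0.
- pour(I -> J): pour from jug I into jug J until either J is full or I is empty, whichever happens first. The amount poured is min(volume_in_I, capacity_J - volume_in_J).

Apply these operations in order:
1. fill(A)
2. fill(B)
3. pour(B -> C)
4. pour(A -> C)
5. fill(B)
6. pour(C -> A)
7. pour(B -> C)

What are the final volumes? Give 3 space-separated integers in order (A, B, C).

Answer: 8 8 10

Derivation:
Step 1: fill(A) -> (A=8 B=0 C=0)
Step 2: fill(B) -> (A=8 B=9 C=0)
Step 3: pour(B -> C) -> (A=8 B=0 C=9)
Step 4: pour(A -> C) -> (A=7 B=0 C=10)
Step 5: fill(B) -> (A=7 B=9 C=10)
Step 6: pour(C -> A) -> (A=8 B=9 C=9)
Step 7: pour(B -> C) -> (A=8 B=8 C=10)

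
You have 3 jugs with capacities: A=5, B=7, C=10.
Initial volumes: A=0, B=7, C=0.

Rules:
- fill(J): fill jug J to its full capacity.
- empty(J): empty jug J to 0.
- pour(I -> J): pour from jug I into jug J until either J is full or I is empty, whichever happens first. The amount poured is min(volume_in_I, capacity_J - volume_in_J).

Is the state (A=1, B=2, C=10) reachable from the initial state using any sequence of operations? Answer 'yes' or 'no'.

BFS from (A=0, B=7, C=0):
  1. empty(B) -> (A=0 B=0 C=0)
  2. fill(C) -> (A=0 B=0 C=10)
  3. pour(C -> B) -> (A=0 B=7 C=3)
  4. empty(B) -> (A=0 B=0 C=3)
  5. pour(C -> B) -> (A=0 B=3 C=0)
  6. fill(C) -> (A=0 B=3 C=10)
  7. pour(C -> A) -> (A=5 B=3 C=5)
  8. pour(A -> B) -> (A=1 B=7 C=5)
  9. pour(B -> C) -> (A=1 B=2 C=10)
Target reached → yes.

Answer: yes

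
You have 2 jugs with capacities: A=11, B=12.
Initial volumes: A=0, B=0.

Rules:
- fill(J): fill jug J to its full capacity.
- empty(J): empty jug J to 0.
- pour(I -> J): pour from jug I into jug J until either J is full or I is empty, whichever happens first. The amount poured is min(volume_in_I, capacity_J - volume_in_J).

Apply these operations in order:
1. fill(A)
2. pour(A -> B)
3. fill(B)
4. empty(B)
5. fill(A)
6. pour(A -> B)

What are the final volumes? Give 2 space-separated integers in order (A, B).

Answer: 0 11

Derivation:
Step 1: fill(A) -> (A=11 B=0)
Step 2: pour(A -> B) -> (A=0 B=11)
Step 3: fill(B) -> (A=0 B=12)
Step 4: empty(B) -> (A=0 B=0)
Step 5: fill(A) -> (A=11 B=0)
Step 6: pour(A -> B) -> (A=0 B=11)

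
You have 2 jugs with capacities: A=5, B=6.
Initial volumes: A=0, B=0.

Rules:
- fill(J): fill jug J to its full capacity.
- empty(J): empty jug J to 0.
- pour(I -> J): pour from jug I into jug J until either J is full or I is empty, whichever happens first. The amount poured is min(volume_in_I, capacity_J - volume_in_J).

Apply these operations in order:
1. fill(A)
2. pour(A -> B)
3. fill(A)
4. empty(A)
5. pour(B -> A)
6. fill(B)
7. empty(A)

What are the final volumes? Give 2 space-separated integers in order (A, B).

Step 1: fill(A) -> (A=5 B=0)
Step 2: pour(A -> B) -> (A=0 B=5)
Step 3: fill(A) -> (A=5 B=5)
Step 4: empty(A) -> (A=0 B=5)
Step 5: pour(B -> A) -> (A=5 B=0)
Step 6: fill(B) -> (A=5 B=6)
Step 7: empty(A) -> (A=0 B=6)

Answer: 0 6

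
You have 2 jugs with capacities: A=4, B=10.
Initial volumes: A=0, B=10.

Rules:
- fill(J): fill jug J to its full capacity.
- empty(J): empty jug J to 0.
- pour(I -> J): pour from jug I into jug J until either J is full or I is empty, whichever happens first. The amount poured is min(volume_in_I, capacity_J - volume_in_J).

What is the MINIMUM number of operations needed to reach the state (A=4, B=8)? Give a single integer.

BFS from (A=0, B=10). One shortest path:
  1. fill(A) -> (A=4 B=10)
  2. empty(B) -> (A=4 B=0)
  3. pour(A -> B) -> (A=0 B=4)
  4. fill(A) -> (A=4 B=4)
  5. pour(A -> B) -> (A=0 B=8)
  6. fill(A) -> (A=4 B=8)
Reached target in 6 moves.

Answer: 6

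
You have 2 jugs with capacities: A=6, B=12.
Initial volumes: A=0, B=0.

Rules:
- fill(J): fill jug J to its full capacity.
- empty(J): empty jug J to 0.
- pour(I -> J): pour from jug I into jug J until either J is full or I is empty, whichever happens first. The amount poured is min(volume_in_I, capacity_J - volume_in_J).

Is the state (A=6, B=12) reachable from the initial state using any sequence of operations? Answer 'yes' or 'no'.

BFS from (A=0, B=0):
  1. fill(A) -> (A=6 B=0)
  2. fill(B) -> (A=6 B=12)
Target reached → yes.

Answer: yes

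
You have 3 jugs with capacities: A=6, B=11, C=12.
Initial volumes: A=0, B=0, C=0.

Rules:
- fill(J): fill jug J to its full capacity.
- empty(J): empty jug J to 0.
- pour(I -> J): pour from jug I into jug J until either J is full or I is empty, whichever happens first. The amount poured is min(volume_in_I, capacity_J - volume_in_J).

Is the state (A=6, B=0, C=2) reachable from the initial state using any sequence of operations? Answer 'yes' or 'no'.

Answer: yes

Derivation:
BFS from (A=0, B=0, C=0):
  1. fill(A) -> (A=6 B=0 C=0)
  2. fill(C) -> (A=6 B=0 C=12)
  3. pour(C -> B) -> (A=6 B=11 C=1)
  4. empty(B) -> (A=6 B=0 C=1)
  5. pour(C -> B) -> (A=6 B=1 C=0)
  6. fill(C) -> (A=6 B=1 C=12)
  7. pour(C -> B) -> (A=6 B=11 C=2)
  8. empty(B) -> (A=6 B=0 C=2)
Target reached → yes.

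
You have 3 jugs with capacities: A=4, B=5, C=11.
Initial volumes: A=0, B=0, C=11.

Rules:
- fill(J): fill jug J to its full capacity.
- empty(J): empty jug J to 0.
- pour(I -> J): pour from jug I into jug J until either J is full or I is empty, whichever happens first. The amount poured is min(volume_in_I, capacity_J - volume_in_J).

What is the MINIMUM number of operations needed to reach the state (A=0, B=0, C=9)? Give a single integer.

Answer: 5

Derivation:
BFS from (A=0, B=0, C=11). One shortest path:
  1. fill(A) -> (A=4 B=0 C=11)
  2. fill(B) -> (A=4 B=5 C=11)
  3. empty(C) -> (A=4 B=5 C=0)
  4. pour(A -> C) -> (A=0 B=5 C=4)
  5. pour(B -> C) -> (A=0 B=0 C=9)
Reached target in 5 moves.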